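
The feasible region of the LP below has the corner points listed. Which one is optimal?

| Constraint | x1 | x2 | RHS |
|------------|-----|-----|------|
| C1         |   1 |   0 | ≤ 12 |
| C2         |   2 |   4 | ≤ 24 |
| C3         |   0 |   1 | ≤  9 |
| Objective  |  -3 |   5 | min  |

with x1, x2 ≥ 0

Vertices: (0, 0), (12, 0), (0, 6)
Evaluating z = -3x1 + 5x2 at each vertex:
  (0, 0): z = 0
  (12, 0): z = -36
  (0, 6): z = 30

The smallest value is z = -36, attained at (12, 0).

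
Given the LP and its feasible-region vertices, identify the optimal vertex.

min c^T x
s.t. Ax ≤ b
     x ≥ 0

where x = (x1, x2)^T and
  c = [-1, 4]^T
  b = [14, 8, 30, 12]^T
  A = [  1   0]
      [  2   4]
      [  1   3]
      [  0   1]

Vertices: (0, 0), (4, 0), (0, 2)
Evaluating z = -x1 + 4x2 at each vertex:
  (0, 0): z = 0
  (4, 0): z = -4
  (0, 2): z = 8

The smallest value is z = -4, attained at (4, 0).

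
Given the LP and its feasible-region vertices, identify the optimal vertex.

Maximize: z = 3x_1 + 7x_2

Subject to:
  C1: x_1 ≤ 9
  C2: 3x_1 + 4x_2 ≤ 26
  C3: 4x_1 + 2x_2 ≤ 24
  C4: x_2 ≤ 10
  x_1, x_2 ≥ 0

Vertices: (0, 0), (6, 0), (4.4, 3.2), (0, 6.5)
(0, 6.5) with z = 45.5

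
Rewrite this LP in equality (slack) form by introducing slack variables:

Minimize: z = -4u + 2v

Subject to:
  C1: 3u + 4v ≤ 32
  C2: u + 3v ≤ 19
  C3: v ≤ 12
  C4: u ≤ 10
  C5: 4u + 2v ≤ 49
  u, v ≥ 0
min z = -4u + 2v

s.t.
  3u + 4v + s1 = 32
  u + 3v + s2 = 19
  v + s3 = 12
  u + s4 = 10
  4u + 2v + s5 = 49
  u, v, s1, s2, s3, s4, s5 ≥ 0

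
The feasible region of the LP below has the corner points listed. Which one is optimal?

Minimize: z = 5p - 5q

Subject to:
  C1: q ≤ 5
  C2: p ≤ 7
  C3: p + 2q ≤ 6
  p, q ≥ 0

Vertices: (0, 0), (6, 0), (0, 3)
(0, 3) with z = -15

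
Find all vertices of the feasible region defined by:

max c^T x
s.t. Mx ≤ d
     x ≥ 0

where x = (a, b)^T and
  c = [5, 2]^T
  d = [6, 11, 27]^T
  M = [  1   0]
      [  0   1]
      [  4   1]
Each vertex is the intersection of two constraint boundaries that also satisfies all remaining constraints:
  a = 0 and b = 0 → (0, 0)
  a = 6 and b = 0 → (6, 0)
  a = 6 and 4a + b = 27 → (6, 3)
  b = 11 and 4a + b = 27 → (4, 11)
  b = 11 and a = 0 → (0, 11)

Vertices: (0, 0), (6, 0), (6, 3), (4, 11), (0, 11)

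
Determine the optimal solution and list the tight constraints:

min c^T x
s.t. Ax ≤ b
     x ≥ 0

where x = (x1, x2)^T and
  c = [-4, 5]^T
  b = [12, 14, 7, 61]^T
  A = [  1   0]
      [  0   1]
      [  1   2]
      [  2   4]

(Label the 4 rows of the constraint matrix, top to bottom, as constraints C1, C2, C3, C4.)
Optimal: x1 = 7, x2 = 0
Binding: C3, x2 ≥ 0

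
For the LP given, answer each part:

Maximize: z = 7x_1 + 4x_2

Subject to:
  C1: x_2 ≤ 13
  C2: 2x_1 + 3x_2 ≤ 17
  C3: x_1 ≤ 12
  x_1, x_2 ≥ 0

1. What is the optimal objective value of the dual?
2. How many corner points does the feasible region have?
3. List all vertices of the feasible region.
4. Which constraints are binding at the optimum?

1. 59.5 (by strong duality, equal to the primal optimum)
2. 3
3. (0, 0), (8.5, 0), (0, 5.667)
4. C2, x_2 ≥ 0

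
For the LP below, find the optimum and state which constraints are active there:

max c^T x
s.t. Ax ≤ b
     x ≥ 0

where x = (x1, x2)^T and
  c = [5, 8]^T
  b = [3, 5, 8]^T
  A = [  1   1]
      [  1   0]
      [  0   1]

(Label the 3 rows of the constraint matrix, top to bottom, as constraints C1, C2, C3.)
Optimal: x1 = 0, x2 = 3
Slack at optimum:
  C1: slack = 0 (binding)
  C2: slack = 5
  C3: slack = 5
  x1 ≥ 0: x1 = 0 (binding)
  x2 ≥ 0: x2 = 3
Binding constraints: C1, x1 ≥ 0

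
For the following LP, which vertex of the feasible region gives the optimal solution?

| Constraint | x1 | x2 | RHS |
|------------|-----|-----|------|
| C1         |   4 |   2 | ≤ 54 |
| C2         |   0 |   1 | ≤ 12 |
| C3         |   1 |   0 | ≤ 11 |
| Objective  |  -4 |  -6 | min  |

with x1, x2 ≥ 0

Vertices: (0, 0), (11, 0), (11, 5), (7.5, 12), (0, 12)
Evaluating z = -4x1 - 6x2 at each vertex:
  (0, 0): z = 0
  (11, 0): z = -44
  (11, 5): z = -74
  (7.5, 12): z = -102
  (0, 12): z = -72

The smallest value is z = -102, attained at (7.5, 12).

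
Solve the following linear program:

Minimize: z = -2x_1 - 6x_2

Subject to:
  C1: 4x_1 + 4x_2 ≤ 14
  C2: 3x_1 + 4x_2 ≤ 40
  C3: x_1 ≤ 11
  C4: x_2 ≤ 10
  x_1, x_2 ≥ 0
Each vertex is the intersection of two constraint boundaries that also satisfies all remaining constraints:
  x_1 = 0 and x_2 = 0 → (0, 0)
  4x_1 + 4x_2 = 14 and x_2 = 0 → (3.5, 0)
  4x_1 + 4x_2 = 14 and x_1 = 0 → (0, 3.5)

Evaluating z = -2x_1 - 6x_2 at each vertex:
  (0, 0): z = 0
  (3.5, 0): z = -7
  (0, 3.5): z = -21

The minimum is at (0, 3.5) with z = -21.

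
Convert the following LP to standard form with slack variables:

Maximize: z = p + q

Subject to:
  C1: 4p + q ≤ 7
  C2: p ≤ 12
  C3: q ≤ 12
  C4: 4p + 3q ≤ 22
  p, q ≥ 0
max z = p + q

s.t.
  4p + q + s1 = 7
  p + s2 = 12
  q + s3 = 12
  4p + 3q + s4 = 22
  p, q, s1, s2, s3, s4 ≥ 0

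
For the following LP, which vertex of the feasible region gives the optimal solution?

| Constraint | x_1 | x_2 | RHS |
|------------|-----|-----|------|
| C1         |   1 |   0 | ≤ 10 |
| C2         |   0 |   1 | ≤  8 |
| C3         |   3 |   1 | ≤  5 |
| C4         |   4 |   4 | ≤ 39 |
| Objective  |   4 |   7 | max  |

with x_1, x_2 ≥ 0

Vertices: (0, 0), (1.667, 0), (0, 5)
Evaluating z = 4x_1 + 7x_2 at each vertex:
  (0, 0): z = 0
  (1.667, 0): z = 6.667
  (0, 5): z = 35

The largest value is z = 35, attained at (0, 5).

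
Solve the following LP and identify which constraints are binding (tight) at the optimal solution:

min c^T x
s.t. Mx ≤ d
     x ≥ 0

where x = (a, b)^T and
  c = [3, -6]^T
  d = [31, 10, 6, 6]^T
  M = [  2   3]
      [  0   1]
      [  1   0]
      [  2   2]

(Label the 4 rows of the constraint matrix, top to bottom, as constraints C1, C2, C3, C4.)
Optimal: a = 0, b = 3
Binding: C4, a ≥ 0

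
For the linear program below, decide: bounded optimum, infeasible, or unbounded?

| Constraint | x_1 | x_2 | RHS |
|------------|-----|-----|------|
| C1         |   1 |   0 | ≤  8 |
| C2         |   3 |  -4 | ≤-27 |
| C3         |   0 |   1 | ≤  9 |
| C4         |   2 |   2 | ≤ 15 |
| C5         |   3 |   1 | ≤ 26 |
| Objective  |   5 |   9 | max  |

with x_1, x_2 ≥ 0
The point (0, 7.5) satisfies every constraint, so the LP is feasible; the constraints give x_1 ≤ 8 and x_2 ≤ 9, which with x_1, x_2 ≥ 0 keep the feasible region inside a bounded box. A feasible, bounded LP attains a finite optimum at a vertex.

Feasible with finite optimum z* = 67.5 at (0, 7.5).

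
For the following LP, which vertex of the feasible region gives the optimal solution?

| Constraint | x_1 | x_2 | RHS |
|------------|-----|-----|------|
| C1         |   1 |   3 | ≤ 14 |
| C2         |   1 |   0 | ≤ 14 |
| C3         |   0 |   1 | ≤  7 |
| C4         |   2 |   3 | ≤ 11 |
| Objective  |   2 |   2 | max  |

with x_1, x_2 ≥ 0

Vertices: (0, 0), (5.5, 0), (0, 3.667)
Evaluating z = 2x_1 + 2x_2 at each vertex:
  (0, 0): z = 0
  (5.5, 0): z = 11
  (0, 3.667): z = 7.333

The largest value is z = 11, attained at (5.5, 0).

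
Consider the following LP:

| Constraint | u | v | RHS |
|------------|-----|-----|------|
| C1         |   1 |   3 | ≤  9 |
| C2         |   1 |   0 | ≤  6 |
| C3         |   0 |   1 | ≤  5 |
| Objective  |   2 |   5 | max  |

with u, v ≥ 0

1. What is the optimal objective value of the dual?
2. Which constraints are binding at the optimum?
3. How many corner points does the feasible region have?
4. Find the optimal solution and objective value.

1. 17 (by strong duality, equal to the primal optimum)
2. C1, C2
3. 4
4. u = 6, v = 1, z = 17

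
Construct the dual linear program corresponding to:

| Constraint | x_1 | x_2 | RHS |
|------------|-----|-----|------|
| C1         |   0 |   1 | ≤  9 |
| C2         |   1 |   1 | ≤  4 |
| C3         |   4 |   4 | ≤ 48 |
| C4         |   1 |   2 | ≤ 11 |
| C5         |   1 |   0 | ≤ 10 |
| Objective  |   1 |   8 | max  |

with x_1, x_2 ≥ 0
Minimize: z = 9y1 + 4y2 + 48y3 + 11y4 + 10y5

Subject to:
  C1: -y2 - 4y3 - y4 - y5 ≤ -1
  C2: -y1 - y2 - 4y3 - 2y4 ≤ -8
  y1, y2, y3, y4, y5 ≥ 0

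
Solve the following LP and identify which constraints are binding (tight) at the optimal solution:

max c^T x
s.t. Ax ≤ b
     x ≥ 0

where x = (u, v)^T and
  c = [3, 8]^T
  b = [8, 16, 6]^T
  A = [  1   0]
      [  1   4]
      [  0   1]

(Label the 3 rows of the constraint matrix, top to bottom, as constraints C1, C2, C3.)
Optimal: u = 8, v = 2
Slack at optimum:
  C1: slack = 0 (binding)
  C2: slack = 0 (binding)
  C3: slack = 4
  u ≥ 0: u = 8
  v ≥ 0: v = 2
Binding constraints: C1, C2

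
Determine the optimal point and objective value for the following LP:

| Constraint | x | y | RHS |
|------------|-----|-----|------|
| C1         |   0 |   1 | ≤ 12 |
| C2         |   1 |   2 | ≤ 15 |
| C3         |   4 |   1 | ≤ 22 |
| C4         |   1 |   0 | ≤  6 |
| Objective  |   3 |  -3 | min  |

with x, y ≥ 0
x = 0, y = 7.5, z = -22.5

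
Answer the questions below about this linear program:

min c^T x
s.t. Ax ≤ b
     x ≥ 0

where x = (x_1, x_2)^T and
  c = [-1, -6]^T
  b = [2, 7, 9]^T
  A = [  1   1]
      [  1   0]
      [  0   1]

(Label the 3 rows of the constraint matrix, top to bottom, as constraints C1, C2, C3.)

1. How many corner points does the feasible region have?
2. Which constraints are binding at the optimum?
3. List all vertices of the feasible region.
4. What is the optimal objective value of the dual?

1. 3
2. C1, x_1 ≥ 0
3. (0, 0), (2, 0), (0, 2)
4. -12 (by strong duality, equal to the primal optimum)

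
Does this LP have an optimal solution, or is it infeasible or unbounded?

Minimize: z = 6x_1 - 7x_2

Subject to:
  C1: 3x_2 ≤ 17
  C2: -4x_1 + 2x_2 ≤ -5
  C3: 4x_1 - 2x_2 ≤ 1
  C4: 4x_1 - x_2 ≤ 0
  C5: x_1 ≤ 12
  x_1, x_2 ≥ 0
C3 requires 4x_1 - 2x_2 ≤ 1, while C2 (-4x_1 + 2x_2 ≤ -5) is equivalent to 4x_1 - 2x_2 ≥ 5. Together they would need 5 ≤ 4x_1 - 2x_2 ≤ 1, which is impossible since 5 > 1. No point satisfies all constraints.

The feasible region is empty; the LP is infeasible.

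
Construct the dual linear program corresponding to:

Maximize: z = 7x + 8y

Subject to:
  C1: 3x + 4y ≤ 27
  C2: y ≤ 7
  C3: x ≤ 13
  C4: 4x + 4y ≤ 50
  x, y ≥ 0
Minimize: z = 27y1 + 7y2 + 13y3 + 50y4

Subject to:
  C1: -3y1 - y3 - 4y4 ≤ -7
  C2: -4y1 - y2 - 4y4 ≤ -8
  y1, y2, y3, y4 ≥ 0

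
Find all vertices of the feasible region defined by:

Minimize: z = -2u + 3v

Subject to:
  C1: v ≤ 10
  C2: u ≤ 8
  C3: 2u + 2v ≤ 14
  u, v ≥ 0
Each vertex is the intersection of two constraint boundaries that also satisfies all remaining constraints:
  u = 0 and v = 0 → (0, 0)
  2u + 2v = 14 and v = 0 → (7, 0)
  2u + 2v = 14 and u = 0 → (0, 7)

Vertices: (0, 0), (7, 0), (0, 7)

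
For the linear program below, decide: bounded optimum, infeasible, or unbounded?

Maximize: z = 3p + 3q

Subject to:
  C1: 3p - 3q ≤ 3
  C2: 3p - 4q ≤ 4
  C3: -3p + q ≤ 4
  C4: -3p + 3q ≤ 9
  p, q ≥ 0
Feasible point: (0, 0) satisfies every constraint, so the LP is feasible.
Direction d = (1, 1): for each constraint row a, a·d ≤ 0 —
  (3)(1) + (-3)(1) = 0 ≤ 0
  (3)(1) + (-4)(1) = -1 ≤ 0
  (-3)(1) + (1)(1) = -2 ≤ 0
  (-3)(1) + (3)(1) = 0 ≤ 0
and d ≥ 0, so (0, 0) + t·d stays feasible for every t ≥ 0. Along this ray z = 3p + 3q changes by 6 per unit t, so z → +∞.

Unbounded — the objective can increase without bound over the feasible region.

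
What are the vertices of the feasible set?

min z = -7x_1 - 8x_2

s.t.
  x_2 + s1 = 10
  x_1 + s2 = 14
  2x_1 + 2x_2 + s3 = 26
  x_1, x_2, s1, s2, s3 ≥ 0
Each vertex is the intersection of two constraint boundaries that also satisfies all remaining constraints:
  x_1 = 0 and x_2 = 0 → (0, 0)
  2x_1 + 2x_2 = 26 and x_2 = 0 → (13, 0)
  x_2 = 10 and 2x_1 + 2x_2 = 26 → (3, 10)
  x_2 = 10 and x_1 = 0 → (0, 10)

Vertices: (0, 0), (13, 0), (3, 10), (0, 10)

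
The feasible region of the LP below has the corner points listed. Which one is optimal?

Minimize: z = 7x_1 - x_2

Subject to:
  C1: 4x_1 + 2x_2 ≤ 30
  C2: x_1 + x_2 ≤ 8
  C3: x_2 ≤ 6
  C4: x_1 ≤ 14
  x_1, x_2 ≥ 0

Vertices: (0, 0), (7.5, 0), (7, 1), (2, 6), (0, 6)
(0, 6) with z = -6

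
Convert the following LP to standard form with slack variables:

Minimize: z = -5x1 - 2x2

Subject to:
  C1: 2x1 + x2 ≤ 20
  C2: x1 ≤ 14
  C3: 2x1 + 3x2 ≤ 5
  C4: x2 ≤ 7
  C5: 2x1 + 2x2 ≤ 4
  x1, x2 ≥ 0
min z = -5x1 - 2x2

s.t.
  2x1 + x2 + s1 = 20
  x1 + s2 = 14
  2x1 + 3x2 + s3 = 5
  x2 + s4 = 7
  2x1 + 2x2 + s5 = 4
  x1, x2, s1, s2, s3, s4, s5 ≥ 0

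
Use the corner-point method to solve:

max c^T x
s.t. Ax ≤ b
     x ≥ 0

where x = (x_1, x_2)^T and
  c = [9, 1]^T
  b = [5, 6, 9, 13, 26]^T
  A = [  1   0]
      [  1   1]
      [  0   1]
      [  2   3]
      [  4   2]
Each vertex is the intersection of two constraint boundaries that also satisfies all remaining constraints:
  x_1 = 0 and x_2 = 0 → (0, 0)
  x_1 = 5 and x_2 = 0 → (5, 0)
  x_1 = 5 and x_1 + x_2 = 6 → (5, 1)
  2x_1 + 3x_2 = 13 and x_1 = 0 → (0, 4.333)

Evaluating z = 9x_1 + x_2 at each vertex:
  (0, 0): z = 0
  (5, 0): z = 45
  (5, 1): z = 46
  (0, 4.333): z = 4.333

The maximum is at (5, 1) with z = 46.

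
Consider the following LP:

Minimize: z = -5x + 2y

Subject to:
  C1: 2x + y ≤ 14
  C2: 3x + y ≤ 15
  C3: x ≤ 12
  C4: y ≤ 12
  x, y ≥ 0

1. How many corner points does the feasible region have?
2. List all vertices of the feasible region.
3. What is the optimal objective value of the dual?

1. 4
2. (0, 0), (5, 0), (1, 12), (0, 12)
3. -25 (by strong duality, equal to the primal optimum)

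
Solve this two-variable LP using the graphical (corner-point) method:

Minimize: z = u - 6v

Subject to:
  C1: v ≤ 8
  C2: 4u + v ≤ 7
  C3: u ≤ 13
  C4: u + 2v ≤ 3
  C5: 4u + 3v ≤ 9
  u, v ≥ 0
Each vertex is the intersection of two constraint boundaries that also satisfies all remaining constraints:
  u = 0 and v = 0 → (0, 0)
  4u + v = 7 and v = 0 → (1.75, 0)
  4u + v = 7 and u + 2v = 3 → (1.571, 0.7143)
  u + 2v = 3 and u = 0 → (0, 1.5)

Evaluating z = u - 6v at each vertex:
  (0, 0): z = 0
  (1.75, 0): z = 1.75
  (1.571, 0.7143): z = -2.714
  (0, 1.5): z = -9

The minimum is at (0, 1.5) with z = -9.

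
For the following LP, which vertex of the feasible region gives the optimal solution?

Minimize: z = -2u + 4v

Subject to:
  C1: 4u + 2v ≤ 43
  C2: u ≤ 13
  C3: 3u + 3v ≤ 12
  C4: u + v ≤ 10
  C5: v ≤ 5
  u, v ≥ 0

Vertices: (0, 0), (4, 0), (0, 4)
Evaluating z = -2u + 4v at each vertex:
  (0, 0): z = 0
  (4, 0): z = -8
  (0, 4): z = 16

The smallest value is z = -8, attained at (4, 0).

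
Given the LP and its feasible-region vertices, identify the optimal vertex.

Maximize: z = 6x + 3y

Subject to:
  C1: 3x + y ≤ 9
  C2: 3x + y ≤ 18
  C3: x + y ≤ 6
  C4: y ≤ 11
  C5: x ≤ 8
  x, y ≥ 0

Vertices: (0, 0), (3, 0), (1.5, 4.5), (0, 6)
Evaluating z = 6x + 3y at each vertex:
  (0, 0): z = 0
  (3, 0): z = 18
  (1.5, 4.5): z = 22.5
  (0, 6): z = 18

The largest value is z = 22.5, attained at (1.5, 4.5).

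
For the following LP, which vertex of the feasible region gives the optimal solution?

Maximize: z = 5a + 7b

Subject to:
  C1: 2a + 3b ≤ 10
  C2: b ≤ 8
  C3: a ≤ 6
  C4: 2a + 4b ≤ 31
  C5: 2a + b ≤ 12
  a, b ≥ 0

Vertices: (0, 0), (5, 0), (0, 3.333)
Evaluating z = 5a + 7b at each vertex:
  (0, 0): z = 0
  (5, 0): z = 25
  (0, 3.333): z = 23.33

The largest value is z = 25, attained at (5, 0).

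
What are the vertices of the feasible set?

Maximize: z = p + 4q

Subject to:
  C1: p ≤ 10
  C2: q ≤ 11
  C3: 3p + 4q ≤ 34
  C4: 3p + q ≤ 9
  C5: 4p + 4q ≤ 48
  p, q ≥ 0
Each vertex is the intersection of two constraint boundaries that also satisfies all remaining constraints:
  p = 0 and q = 0 → (0, 0)
  3p + q = 9 and q = 0 → (3, 0)
  3p + 4q = 34 and 3p + q = 9 → (0.2222, 8.333)
  3p + 4q = 34 and p = 0 → (0, 8.5)

Vertices: (0, 0), (3, 0), (0.2222, 8.333), (0, 8.5)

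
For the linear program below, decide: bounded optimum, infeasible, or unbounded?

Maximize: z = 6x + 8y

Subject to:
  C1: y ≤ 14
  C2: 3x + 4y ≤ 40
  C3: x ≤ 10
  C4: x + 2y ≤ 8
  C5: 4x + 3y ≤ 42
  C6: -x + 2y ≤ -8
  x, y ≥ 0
The point (8, 0) satisfies every constraint, so the LP is feasible; the constraints give x ≤ 10 and y ≤ 14, which with x, y ≥ 0 keep the feasible region inside a bounded box. A feasible, bounded LP attains a finite optimum at a vertex.

Evaluating z = 6x + 8y at each vertex:
  (8, 0): z = 48

The LP has an optimal solution: (8, 0) with z = 48.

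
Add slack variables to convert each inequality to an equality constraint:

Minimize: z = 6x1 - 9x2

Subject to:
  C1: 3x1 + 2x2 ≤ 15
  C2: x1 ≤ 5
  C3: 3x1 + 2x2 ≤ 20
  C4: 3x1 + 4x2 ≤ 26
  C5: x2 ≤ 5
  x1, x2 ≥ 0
min z = 6x1 - 9x2

s.t.
  3x1 + 2x2 + s1 = 15
  x1 + s2 = 5
  3x1 + 2x2 + s3 = 20
  3x1 + 4x2 + s4 = 26
  x2 + s5 = 5
  x1, x2, s1, s2, s3, s4, s5 ≥ 0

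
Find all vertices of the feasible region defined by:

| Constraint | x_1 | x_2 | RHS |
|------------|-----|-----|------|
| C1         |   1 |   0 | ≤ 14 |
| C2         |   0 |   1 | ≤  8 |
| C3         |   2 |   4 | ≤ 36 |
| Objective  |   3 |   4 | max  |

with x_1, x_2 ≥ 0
Each vertex is the intersection of two constraint boundaries that also satisfies all remaining constraints:
  x_1 = 0 and x_2 = 0 → (0, 0)
  x_1 = 14 and x_2 = 0 → (14, 0)
  x_1 = 14 and 2x_1 + 4x_2 = 36 → (14, 2)
  x_2 = 8 and 2x_1 + 4x_2 = 36 → (2, 8)
  x_2 = 8 and x_1 = 0 → (0, 8)

Vertices: (0, 0), (14, 0), (14, 2), (2, 8), (0, 8)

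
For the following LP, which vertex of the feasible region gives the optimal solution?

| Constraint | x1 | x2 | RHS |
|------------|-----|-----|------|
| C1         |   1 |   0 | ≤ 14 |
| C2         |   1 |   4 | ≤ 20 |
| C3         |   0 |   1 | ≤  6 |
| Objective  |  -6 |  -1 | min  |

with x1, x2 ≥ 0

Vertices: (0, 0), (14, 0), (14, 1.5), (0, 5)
(14, 1.5) with z = -85.5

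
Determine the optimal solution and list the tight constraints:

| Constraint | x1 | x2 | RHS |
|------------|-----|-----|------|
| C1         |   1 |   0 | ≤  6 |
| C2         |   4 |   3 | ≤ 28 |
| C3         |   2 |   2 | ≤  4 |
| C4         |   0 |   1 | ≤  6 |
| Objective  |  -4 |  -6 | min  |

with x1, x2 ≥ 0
Optimal: x1 = 0, x2 = 2
Slack at optimum:
  C1: slack = 6
  C2: slack = 22
  C3: slack = 0 (binding)
  C4: slack = 4
  x1 ≥ 0: x1 = 0 (binding)
  x2 ≥ 0: x2 = 2
Binding constraints: C3, x1 ≥ 0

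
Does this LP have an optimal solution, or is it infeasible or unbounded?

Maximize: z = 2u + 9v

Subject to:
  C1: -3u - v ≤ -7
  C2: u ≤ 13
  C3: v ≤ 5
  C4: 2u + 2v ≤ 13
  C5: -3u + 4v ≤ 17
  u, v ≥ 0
The point (1.5, 5) satisfies every constraint, so the LP is feasible; the constraints give u ≤ 13 and v ≤ 5, which with u, v ≥ 0 keep the feasible region inside a bounded box. A feasible, bounded LP attains a finite optimum at a vertex.

Evaluating z = 2u + 9v at each vertex:
  (2.333, 0): z = 4.667
  (6.5, 0): z = 13
  (1.5, 5): z = 48
  (1, 5): z = 47
  (0.7333, 4.8): z = 44.67

Feasible with finite optimum z* = 48 at (1.5, 5).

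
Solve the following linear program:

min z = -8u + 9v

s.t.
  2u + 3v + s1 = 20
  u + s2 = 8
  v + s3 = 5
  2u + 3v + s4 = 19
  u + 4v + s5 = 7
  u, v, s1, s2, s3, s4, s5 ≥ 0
u = 7, v = 0, z = -56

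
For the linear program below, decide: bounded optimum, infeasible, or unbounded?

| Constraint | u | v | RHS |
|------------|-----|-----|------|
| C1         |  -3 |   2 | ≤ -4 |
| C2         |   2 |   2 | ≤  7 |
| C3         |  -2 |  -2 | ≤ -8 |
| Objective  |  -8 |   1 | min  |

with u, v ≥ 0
C2 requires 2u + 2v ≤ 7, while C3 (-2u - 2v ≤ -8) is equivalent to 2u + 2v ≥ 8. Together they would need 8 ≤ 2u + 2v ≤ 7, which is impossible since 8 > 7. No point satisfies all constraints.

Infeasible: no point satisfies all constraints simultaneously.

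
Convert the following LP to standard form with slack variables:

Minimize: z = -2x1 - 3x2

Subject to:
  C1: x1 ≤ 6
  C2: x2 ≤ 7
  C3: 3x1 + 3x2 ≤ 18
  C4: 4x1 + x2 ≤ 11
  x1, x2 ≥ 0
min z = -2x1 - 3x2

s.t.
  x1 + s1 = 6
  x2 + s2 = 7
  3x1 + 3x2 + s3 = 18
  4x1 + x2 + s4 = 11
  x1, x2, s1, s2, s3, s4 ≥ 0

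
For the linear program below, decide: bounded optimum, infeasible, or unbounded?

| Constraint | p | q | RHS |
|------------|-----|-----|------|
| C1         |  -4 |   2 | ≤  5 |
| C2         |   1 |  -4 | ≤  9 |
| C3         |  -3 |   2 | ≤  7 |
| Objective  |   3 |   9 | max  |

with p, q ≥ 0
Feasible point: (0, 0) satisfies every constraint, so the LP is feasible.
Direction d = (1, 1): for each constraint row a, a·d ≤ 0 —
  (-4)(1) + (2)(1) = -2 ≤ 0
  (1)(1) + (-4)(1) = -3 ≤ 0
  (-3)(1) + (2)(1) = -1 ≤ 0
and d ≥ 0, so (0, 0) + t·d stays feasible for every t ≥ 0. Along this ray z = 3p + 9q changes by 12 per unit t, so z → +∞.

The LP is unbounded; z can be made arbitrarily large.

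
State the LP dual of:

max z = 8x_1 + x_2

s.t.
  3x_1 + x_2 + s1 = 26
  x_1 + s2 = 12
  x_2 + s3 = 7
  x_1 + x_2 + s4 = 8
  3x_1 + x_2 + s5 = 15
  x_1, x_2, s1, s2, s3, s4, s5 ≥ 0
Minimize: z = 26y1 + 12y2 + 7y3 + 8y4 + 15y5

Subject to:
  C1: -3y1 - y2 - y4 - 3y5 ≤ -8
  C2: -y1 - y3 - y4 - y5 ≤ -1
  y1, y2, y3, y4, y5 ≥ 0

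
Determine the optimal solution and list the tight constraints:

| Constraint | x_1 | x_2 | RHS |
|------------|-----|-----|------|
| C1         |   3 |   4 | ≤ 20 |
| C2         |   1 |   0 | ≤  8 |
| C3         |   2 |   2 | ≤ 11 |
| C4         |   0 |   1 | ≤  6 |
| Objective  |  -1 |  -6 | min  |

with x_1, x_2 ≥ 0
Optimal: x_1 = 0, x_2 = 5
Binding: C1, x_1 ≥ 0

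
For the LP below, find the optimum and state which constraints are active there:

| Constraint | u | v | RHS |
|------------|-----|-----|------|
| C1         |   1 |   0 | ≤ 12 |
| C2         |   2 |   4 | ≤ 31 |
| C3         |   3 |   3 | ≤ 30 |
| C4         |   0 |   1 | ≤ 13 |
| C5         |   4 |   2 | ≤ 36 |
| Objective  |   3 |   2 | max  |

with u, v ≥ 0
Optimal: u = 8, v = 2
Slack at optimum:
  C1: slack = 4
  C2: slack = 7
  C3: slack = 0 (binding)
  C4: slack = 11
  C5: slack = 0 (binding)
  u ≥ 0: u = 8
  v ≥ 0: v = 2
Binding constraints: C3, C5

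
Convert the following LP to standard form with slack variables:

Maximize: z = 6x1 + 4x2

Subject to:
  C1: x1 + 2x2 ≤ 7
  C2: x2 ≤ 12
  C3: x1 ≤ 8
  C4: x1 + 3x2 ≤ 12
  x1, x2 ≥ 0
max z = 6x1 + 4x2

s.t.
  x1 + 2x2 + s1 = 7
  x2 + s2 = 12
  x1 + s3 = 8
  x1 + 3x2 + s4 = 12
  x1, x2, s1, s2, s3, s4 ≥ 0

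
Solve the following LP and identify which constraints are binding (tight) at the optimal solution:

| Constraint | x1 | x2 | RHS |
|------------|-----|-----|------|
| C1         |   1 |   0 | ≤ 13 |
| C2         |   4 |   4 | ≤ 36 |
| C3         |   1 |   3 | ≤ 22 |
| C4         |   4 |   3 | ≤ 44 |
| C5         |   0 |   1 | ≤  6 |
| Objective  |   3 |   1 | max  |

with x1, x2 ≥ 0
Optimal: x1 = 9, x2 = 0
Binding: C2, x2 ≥ 0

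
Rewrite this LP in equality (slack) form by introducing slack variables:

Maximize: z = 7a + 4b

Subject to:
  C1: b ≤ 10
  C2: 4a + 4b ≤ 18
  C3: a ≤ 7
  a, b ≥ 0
max z = 7a + 4b

s.t.
  b + s1 = 10
  4a + 4b + s2 = 18
  a + s3 = 7
  a, b, s1, s2, s3 ≥ 0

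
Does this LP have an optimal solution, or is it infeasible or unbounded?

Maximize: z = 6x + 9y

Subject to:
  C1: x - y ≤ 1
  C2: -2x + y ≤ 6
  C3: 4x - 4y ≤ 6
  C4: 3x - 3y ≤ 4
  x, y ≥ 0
Feasible point: (0, 0) satisfies every constraint, so the LP is feasible.
Direction d = (1, 1): for each constraint row a, a·d ≤ 0 —
  (1)(1) + (-1)(1) = 0 ≤ 0
  (-2)(1) + (1)(1) = -1 ≤ 0
  (4)(1) + (-4)(1) = 0 ≤ 0
  (3)(1) + (-3)(1) = 0 ≤ 0
and d ≥ 0, so (0, 0) + t·d stays feasible for every t ≥ 0. Along this ray z = 6x + 9y changes by 15 per unit t, so z → +∞.

Unbounded — the objective can increase without bound over the feasible region.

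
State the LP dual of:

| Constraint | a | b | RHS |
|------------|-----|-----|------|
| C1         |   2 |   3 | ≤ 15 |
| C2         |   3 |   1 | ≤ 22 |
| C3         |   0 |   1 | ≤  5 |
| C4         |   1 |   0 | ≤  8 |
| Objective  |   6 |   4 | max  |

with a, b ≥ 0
Minimize: z = 15y1 + 22y2 + 5y3 + 8y4

Subject to:
  C1: -2y1 - 3y2 - y4 ≤ -6
  C2: -3y1 - y2 - y3 ≤ -4
  y1, y2, y3, y4 ≥ 0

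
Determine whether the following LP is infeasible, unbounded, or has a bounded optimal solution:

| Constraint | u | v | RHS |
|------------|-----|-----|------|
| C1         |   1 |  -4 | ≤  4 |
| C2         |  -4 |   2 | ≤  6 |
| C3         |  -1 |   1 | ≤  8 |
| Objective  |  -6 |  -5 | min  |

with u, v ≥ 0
Feasible point: (0, 0) satisfies every constraint, so the LP is feasible.
Direction d = (1, 1): for each constraint row a, a·d ≤ 0 —
  (1)(1) + (-4)(1) = -3 ≤ 0
  (-4)(1) + (2)(1) = -2 ≤ 0
  (-1)(1) + (1)(1) = 0 ≤ 0
and d ≥ 0, so (0, 0) + t·d stays feasible for every t ≥ 0. Along this ray z = -6u - 5v changes by -11 per unit t, so z → −∞.

Unbounded: there is a feasible ray along which z → −∞.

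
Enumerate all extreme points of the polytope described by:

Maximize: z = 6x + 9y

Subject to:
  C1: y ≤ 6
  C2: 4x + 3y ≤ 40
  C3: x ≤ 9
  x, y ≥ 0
Each vertex is the intersection of two constraint boundaries that also satisfies all remaining constraints:
  x = 0 and y = 0 → (0, 0)
  x = 9 and y = 0 → (9, 0)
  4x + 3y = 40 and x = 9 → (9, 1.333)
  y = 6 and 4x + 3y = 40 → (5.5, 6)
  y = 6 and x = 0 → (0, 6)

Vertices: (0, 0), (9, 0), (9, 1.333), (5.5, 6), (0, 6)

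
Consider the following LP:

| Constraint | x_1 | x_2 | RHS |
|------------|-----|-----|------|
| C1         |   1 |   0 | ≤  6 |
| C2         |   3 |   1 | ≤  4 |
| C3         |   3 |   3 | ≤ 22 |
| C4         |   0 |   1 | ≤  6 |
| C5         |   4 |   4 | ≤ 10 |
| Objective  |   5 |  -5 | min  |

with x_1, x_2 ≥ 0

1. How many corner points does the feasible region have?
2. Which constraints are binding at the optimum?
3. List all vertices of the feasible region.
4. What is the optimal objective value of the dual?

1. 4
2. C5, x_1 ≥ 0
3. (0, 0), (1.333, 0), (0.75, 1.75), (0, 2.5)
4. -12.5 (by strong duality, equal to the primal optimum)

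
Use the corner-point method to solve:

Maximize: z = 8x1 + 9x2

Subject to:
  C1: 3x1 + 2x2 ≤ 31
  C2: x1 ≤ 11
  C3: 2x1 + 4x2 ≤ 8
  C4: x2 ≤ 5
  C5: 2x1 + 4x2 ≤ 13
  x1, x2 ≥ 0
Each vertex is the intersection of two constraint boundaries that also satisfies all remaining constraints:
  x1 = 0 and x2 = 0 → (0, 0)
  2x1 + 4x2 = 8 and x2 = 0 → (4, 0)
  2x1 + 4x2 = 8 and x1 = 0 → (0, 2)

Evaluating z = 8x1 + 9x2 at each vertex:
  (0, 0): z = 0
  (4, 0): z = 32
  (0, 2): z = 18

The maximum is at (4, 0) with z = 32.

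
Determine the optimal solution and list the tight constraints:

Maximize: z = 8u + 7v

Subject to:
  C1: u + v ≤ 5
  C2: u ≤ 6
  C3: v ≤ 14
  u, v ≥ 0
Optimal: u = 5, v = 0
Slack at optimum:
  C1: slack = 0 (binding)
  C2: slack = 1
  C3: slack = 14
  u ≥ 0: u = 5
  v ≥ 0: v = 0 (binding)
Binding constraints: C1, v ≥ 0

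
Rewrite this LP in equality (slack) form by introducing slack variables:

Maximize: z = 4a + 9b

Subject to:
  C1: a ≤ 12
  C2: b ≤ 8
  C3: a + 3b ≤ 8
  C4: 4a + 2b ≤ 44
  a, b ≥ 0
max z = 4a + 9b

s.t.
  a + s1 = 12
  b + s2 = 8
  a + 3b + s3 = 8
  4a + 2b + s4 = 44
  a, b, s1, s2, s3, s4 ≥ 0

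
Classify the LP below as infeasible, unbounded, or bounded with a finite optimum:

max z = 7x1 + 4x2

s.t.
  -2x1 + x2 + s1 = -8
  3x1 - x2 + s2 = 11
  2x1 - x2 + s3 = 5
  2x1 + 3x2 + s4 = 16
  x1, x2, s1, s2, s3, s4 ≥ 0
The row 2x1 - x2 + s3 = 5 with s3 ≥ 0 requires 2x1 - x2 ≤ 5, while the row -2x1 + x2 + s1 = -8 with s1 ≥ 0 is equivalent to 2x1 - x2 ≥ 8. Together they would need 8 ≤ 2x1 - x2 ≤ 5, which is impossible since 8 > 5. No point satisfies all constraints.

Infeasible — the constraint set is empty.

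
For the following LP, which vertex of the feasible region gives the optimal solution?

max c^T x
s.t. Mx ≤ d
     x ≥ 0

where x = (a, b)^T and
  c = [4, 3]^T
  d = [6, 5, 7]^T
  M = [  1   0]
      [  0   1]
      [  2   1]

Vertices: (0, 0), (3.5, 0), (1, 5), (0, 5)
(1, 5) with z = 19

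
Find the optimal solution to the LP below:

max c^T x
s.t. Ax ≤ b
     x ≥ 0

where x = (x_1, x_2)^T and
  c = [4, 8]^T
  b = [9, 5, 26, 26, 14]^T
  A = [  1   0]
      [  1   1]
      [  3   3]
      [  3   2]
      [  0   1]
Each vertex is the intersection of two constraint boundaries that also satisfies all remaining constraints:
  x_1 = 0 and x_2 = 0 → (0, 0)
  x_1 + x_2 = 5 and x_2 = 0 → (5, 0)
  x_1 + x_2 = 5 and x_1 = 0 → (0, 5)

Evaluating z = 4x_1 + 8x_2 at each vertex:
  (0, 0): z = 0
  (5, 0): z = 20
  (0, 5): z = 40

The maximum is at (0, 5) with z = 40.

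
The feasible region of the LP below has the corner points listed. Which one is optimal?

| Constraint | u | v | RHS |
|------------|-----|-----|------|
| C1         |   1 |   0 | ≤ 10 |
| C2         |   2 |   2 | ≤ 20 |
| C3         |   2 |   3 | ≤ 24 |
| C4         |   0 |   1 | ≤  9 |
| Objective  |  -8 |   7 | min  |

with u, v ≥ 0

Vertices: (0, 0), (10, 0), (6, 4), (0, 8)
Evaluating z = -8u + 7v at each vertex:
  (0, 0): z = 0
  (10, 0): z = -80
  (6, 4): z = -20
  (0, 8): z = 56

The smallest value is z = -80, attained at (10, 0).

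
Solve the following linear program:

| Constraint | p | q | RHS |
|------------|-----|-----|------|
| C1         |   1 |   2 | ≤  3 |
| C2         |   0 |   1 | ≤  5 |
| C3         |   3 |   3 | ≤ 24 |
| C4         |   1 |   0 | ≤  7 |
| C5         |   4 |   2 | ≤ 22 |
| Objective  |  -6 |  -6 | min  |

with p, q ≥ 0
Each vertex is the intersection of two constraint boundaries that also satisfies all remaining constraints:
  p = 0 and q = 0 → (0, 0)
  p + 2q = 3 and q = 0 → (3, 0)
  p + 2q = 3 and p = 0 → (0, 1.5)

Evaluating z = -6p - 6q at each vertex:
  (0, 0): z = 0
  (3, 0): z = -18
  (0, 1.5): z = -9

The minimum is at (3, 0) with z = -18.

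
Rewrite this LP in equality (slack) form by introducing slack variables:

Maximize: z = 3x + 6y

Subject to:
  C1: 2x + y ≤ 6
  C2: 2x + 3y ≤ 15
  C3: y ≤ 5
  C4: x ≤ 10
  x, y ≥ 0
max z = 3x + 6y

s.t.
  2x + y + s1 = 6
  2x + 3y + s2 = 15
  y + s3 = 5
  x + s4 = 10
  x, y, s1, s2, s3, s4 ≥ 0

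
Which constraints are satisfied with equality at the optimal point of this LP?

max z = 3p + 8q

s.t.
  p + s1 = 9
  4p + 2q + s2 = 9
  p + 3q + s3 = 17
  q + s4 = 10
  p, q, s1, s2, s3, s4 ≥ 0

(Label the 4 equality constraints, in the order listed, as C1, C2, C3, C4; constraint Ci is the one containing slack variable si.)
Optimal: p = 0, q = 4.5
Binding: C2, p ≥ 0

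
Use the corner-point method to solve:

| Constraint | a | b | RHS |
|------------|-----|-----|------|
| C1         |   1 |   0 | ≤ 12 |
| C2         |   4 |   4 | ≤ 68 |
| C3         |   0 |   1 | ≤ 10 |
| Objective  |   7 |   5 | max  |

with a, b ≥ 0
Each vertex is the intersection of two constraint boundaries that also satisfies all remaining constraints:
  a = 0 and b = 0 → (0, 0)
  a = 12 and b = 0 → (12, 0)
  a = 12 and 4a + 4b = 68 → (12, 5)
  4a + 4b = 68 and b = 10 → (7, 10)
  b = 10 and a = 0 → (0, 10)

Evaluating z = 7a + 5b at each vertex:
  (0, 0): z = 0
  (12, 0): z = 84
  (12, 5): z = 109
  (7, 10): z = 99
  (0, 10): z = 50

The maximum is at (12, 5) with z = 109.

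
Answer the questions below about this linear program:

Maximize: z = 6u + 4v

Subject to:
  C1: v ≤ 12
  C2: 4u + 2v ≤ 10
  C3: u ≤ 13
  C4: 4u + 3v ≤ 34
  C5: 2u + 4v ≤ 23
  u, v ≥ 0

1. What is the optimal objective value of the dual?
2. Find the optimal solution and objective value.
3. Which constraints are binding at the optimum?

1. 20 (by strong duality, equal to the primal optimum)
2. u = 0, v = 5, z = 20
3. C2, u ≥ 0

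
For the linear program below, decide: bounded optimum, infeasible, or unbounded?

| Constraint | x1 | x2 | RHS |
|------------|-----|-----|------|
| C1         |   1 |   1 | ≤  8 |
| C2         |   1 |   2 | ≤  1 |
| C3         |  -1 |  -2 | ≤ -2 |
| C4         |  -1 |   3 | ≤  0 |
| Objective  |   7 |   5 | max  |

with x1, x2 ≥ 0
C2 requires x1 + 2x2 ≤ 1, while C3 (-x1 - 2x2 ≤ -2) is equivalent to x1 + 2x2 ≥ 2. Together they would need 2 ≤ x1 + 2x2 ≤ 1, which is impossible since 2 > 1. No point satisfies all constraints.

Infeasible: no point satisfies all constraints simultaneously.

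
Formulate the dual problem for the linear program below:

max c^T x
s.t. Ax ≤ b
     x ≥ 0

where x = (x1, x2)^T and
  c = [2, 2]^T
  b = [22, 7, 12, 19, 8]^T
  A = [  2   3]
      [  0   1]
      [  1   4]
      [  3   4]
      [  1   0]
Minimize: z = 22y1 + 7y2 + 12y3 + 19y4 + 8y5

Subject to:
  C1: -2y1 - y3 - 3y4 - y5 ≤ -2
  C2: -3y1 - y2 - 4y3 - 4y4 ≤ -2
  y1, y2, y3, y4, y5 ≥ 0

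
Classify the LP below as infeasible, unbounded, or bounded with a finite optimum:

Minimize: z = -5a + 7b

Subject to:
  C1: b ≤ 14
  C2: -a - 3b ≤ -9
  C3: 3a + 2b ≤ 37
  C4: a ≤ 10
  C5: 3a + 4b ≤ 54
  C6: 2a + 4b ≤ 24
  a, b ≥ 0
The point (10, 0) satisfies every constraint, so the LP is feasible; the constraints give a ≤ 10 and b ≤ 14, which with a, b ≥ 0 keep the feasible region inside a bounded box. A feasible, bounded LP attains a finite optimum at a vertex.

Evaluating z = -5a + 7b at each vertex:
  (9, 0): z = -45
  (10, 0): z = -50
  (10, 1): z = -43
  (0, 6): z = 42
  (0, 3): z = 21

Feasible with finite optimum z* = -50 at (10, 0).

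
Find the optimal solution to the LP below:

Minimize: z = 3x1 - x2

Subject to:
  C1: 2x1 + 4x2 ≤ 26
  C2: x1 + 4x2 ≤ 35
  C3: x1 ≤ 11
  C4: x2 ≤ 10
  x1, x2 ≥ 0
Each vertex is the intersection of two constraint boundaries that also satisfies all remaining constraints:
  x1 = 0 and x2 = 0 → (0, 0)
  x1 = 11 and x2 = 0 → (11, 0)
  2x1 + 4x2 = 26 and x1 = 11 → (11, 1)
  2x1 + 4x2 = 26 and x1 = 0 → (0, 6.5)

Evaluating z = 3x1 - x2 at each vertex:
  (0, 0): z = 0
  (11, 0): z = 33
  (11, 1): z = 32
  (0, 6.5): z = -6.5

The minimum is at (0, 6.5) with z = -6.5.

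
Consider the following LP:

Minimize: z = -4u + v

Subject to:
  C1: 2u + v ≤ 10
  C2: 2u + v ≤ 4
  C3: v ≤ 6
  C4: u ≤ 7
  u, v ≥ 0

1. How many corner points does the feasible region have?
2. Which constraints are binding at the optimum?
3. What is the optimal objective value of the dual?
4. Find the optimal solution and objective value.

1. 3
2. C2, v ≥ 0
3. -8 (by strong duality, equal to the primal optimum)
4. u = 2, v = 0, z = -8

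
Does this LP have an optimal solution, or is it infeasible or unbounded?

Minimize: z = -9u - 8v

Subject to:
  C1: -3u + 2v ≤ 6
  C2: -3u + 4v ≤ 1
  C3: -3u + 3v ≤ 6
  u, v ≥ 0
Feasible point: (0, 0) satisfies every constraint, so the LP is feasible.
Direction d = (1, 0): for each constraint row a, a·d ≤ 0 —
  (-3)(1) + (2)(0) = -3 ≤ 0
  (-3)(1) + (4)(0) = -3 ≤ 0
  (-3)(1) + (3)(0) = -3 ≤ 0
and d ≥ 0, so (0, 0) + t·d stays feasible for every t ≥ 0. Along this ray z = -9u - 8v changes by -9 per unit t, so z → −∞.

Unbounded — the objective can decrease without bound over the feasible region.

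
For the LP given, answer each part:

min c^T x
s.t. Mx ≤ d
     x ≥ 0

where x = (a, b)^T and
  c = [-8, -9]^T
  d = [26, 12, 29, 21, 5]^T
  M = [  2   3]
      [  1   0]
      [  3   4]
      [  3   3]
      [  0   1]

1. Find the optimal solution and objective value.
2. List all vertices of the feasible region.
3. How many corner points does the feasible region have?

1. a = 2, b = 5, z = -61
2. (0, 0), (7, 0), (2, 5), (0, 5)
3. 4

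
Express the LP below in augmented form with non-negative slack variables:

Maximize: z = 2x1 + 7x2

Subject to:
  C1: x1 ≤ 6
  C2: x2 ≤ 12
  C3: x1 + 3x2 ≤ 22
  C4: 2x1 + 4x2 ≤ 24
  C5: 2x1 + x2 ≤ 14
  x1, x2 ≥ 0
max z = 2x1 + 7x2

s.t.
  x1 + s1 = 6
  x2 + s2 = 12
  x1 + 3x2 + s3 = 22
  2x1 + 4x2 + s4 = 24
  2x1 + x2 + s5 = 14
  x1, x2, s1, s2, s3, s4, s5 ≥ 0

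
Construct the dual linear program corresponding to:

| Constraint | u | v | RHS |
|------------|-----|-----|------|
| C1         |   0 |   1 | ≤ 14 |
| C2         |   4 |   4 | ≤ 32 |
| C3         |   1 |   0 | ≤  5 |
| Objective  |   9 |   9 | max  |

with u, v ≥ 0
Minimize: z = 14y1 + 32y2 + 5y3

Subject to:
  C1: -4y2 - y3 ≤ -9
  C2: -y1 - 4y2 ≤ -9
  y1, y2, y3 ≥ 0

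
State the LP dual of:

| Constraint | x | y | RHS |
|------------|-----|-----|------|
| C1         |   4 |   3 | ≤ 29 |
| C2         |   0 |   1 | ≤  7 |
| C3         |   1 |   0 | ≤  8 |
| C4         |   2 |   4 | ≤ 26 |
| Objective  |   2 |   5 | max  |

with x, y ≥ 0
Minimize: z = 29y1 + 7y2 + 8y3 + 26y4

Subject to:
  C1: -4y1 - y3 - 2y4 ≤ -2
  C2: -3y1 - y2 - 4y4 ≤ -5
  y1, y2, y3, y4 ≥ 0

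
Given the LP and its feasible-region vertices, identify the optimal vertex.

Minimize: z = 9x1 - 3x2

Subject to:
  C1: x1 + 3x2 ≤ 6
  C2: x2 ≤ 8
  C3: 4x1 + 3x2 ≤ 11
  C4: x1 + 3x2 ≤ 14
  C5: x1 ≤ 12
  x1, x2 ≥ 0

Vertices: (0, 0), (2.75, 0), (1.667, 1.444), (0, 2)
Evaluating z = 9x1 - 3x2 at each vertex:
  (0, 0): z = 0
  (2.75, 0): z = 24.75
  (1.667, 1.444): z = 10.67
  (0, 2): z = -6

The smallest value is z = -6, attained at (0, 2).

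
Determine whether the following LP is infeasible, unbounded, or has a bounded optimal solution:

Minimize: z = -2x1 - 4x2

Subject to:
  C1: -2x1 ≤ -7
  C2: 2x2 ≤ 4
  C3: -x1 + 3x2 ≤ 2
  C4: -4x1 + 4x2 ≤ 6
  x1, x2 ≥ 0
Feasible point: (4, 0) satisfies every constraint, so the LP is feasible.
Direction d = (1, 0): for each constraint row a, a·d ≤ 0 —
  (-2)(1) + (0)(0) = -2 ≤ 0
  (0)(1) + (2)(0) = 0 ≤ 0
  (-1)(1) + (3)(0) = -1 ≤ 0
  (-4)(1) + (4)(0) = -4 ≤ 0
and d ≥ 0, so (4, 0) + t·d stays feasible for every t ≥ 0. Along this ray z = -2x1 - 4x2 changes by -2 per unit t, so z → −∞.

The LP is unbounded; z can be made arbitrarily small.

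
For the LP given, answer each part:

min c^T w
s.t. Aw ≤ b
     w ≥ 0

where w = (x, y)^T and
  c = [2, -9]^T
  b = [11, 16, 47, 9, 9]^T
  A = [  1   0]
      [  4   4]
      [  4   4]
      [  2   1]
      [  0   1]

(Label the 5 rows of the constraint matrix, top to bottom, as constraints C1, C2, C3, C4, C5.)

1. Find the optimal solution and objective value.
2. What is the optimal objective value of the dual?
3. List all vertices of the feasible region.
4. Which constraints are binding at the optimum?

1. x = 0, y = 4, z = -36
2. -36 (by strong duality, equal to the primal optimum)
3. (0, 0), (4, 0), (0, 4)
4. C2, x ≥ 0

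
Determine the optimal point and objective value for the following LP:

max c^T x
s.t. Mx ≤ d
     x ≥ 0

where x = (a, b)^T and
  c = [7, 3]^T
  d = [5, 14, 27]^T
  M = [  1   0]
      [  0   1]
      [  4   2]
Each vertex is the intersection of two constraint boundaries that also satisfies all remaining constraints:
  a = 0 and b = 0 → (0, 0)
  a = 5 and b = 0 → (5, 0)
  a = 5 and 4a + 2b = 27 → (5, 3.5)
  4a + 2b = 27 and a = 0 → (0, 13.5)

Evaluating z = 7a + 3b at each vertex:
  (0, 0): z = 0
  (5, 0): z = 35
  (5, 3.5): z = 45.5
  (0, 13.5): z = 40.5

The maximum is at (5, 3.5) with z = 45.5.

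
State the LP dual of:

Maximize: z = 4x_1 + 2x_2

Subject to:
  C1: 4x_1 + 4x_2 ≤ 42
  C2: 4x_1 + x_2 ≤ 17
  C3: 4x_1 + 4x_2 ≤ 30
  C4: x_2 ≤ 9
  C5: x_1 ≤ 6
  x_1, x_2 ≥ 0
Minimize: z = 42y1 + 17y2 + 30y3 + 9y4 + 6y5

Subject to:
  C1: -4y1 - 4y2 - 4y3 - y5 ≤ -4
  C2: -4y1 - y2 - 4y3 - y4 ≤ -2
  y1, y2, y3, y4, y5 ≥ 0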